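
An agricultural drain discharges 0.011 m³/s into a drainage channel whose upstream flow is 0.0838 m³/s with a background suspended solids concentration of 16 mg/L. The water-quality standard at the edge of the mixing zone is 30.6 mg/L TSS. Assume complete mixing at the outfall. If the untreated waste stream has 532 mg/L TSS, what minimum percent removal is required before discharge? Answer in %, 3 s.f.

Mass balance: 30.6·0.0948 = 0.011·Cₑ + 0.0838·16.
Cₑ = (2.901 − 1.341) / 0.011 = 141.8 mg/L.
Required removal = 1 − 141.8/532 = 73.34 %.

73.3 %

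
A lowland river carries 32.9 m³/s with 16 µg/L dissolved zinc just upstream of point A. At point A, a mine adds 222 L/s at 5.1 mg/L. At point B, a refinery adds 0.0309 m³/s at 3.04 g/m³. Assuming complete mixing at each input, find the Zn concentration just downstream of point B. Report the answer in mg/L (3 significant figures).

16 µg/L = 0.016 mg/L.
222 L/s = 0.222 m³/s.
After input A: C = (32.9·0.016 + 0.222·5.1) / 33.12 = 0.05008 mg/L.
After input B: C = (33.12·0.05008 + 0.0309·3.04) / 33.15 = 0.05286 mg/L.

0.0529 mg/L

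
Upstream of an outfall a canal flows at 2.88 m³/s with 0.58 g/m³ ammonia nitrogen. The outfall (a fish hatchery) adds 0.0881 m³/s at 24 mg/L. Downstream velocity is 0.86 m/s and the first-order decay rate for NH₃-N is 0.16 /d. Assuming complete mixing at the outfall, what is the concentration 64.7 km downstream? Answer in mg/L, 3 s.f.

After complete mixing, C₀ = (0.0881·24 + 2.88·0.58) / 2.968 = 1.275 mg/L.
Travel time t = 6.47e+04 m / 0.86 m/s = 7.523e+04 s = 0.8707 d.
C = 1.275·exp(−0.16·0.8707) = 1.275·0.8699 = 1.109 mg/L.

1.11 mg/L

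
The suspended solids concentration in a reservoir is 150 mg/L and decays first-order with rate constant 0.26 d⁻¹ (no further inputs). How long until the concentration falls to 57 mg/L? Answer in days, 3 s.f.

t = ln(C₀/C)/k = ln(150/57)/0.26 = 0.9676/0.26 = 3.721 d.

3.72 d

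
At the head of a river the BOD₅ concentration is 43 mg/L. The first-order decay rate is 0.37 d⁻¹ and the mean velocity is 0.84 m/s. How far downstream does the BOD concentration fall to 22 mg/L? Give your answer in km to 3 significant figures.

131 km

From C = C₀·e^(−kt), t = ln(C₀/C)/k = ln(43/22)/0.37 = 0.6702/0.37 = 1.811 d.
Distance = v·t = 0.84 m/s × 1.565e+05 s = 1.315e+05 m = 131.5 km.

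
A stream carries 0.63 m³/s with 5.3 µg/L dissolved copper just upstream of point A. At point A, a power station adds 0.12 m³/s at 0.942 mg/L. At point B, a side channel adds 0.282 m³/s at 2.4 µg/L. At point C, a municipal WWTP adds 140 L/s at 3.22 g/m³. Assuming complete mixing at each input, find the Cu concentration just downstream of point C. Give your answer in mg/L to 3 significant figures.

0.485 mg/L

5.3 µg/L = 0.0053 mg/L.
After input A: C = (0.63·0.0053 + 0.12·0.942) / 0.75 = 0.1552 mg/L.
2.4 µg/L = 0.0024 mg/L.
After input B: C = (0.75·0.1552 + 0.282·0.0024) / 1.032 = 0.1134 mg/L.
140 L/s = 0.14 m³/s.
After input C: C = (1.032·0.1134 + 0.14·3.22) / 1.172 = 0.4845 mg/L.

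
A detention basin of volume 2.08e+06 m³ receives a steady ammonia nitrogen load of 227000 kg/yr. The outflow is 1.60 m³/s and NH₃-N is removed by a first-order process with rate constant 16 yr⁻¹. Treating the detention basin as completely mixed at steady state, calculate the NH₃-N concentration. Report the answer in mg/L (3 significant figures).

2.71 mg/L

Outflow Q = 1.60 m³/s × 3.156e+07 s/yr = 5.049e+07 m³/yr.
Steady-state CSTR mass balance: W = Q·C + k·V·C, so C = W/(Q + kV).
Q + kV = 5.049e+07 + 16·2.08e+06 = 8.377e+07 m³/yr.
C = 227000/8.377e+07 = 0.00271 kg/m³ = 2.71 mg/L.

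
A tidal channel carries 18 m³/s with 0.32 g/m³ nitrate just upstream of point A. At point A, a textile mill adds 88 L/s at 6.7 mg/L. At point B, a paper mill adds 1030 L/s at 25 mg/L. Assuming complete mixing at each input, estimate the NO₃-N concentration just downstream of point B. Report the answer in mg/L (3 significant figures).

88 L/s = 0.088 m³/s.
After input A: C = (18·0.32 + 0.088·6.7) / 18.09 = 0.351 mg/L.
1030 L/s = 1.03 m³/s.
After input B: C = (18.09·0.351 + 1.03·25) / 19.12 = 1.679 mg/L.

1.68 mg/L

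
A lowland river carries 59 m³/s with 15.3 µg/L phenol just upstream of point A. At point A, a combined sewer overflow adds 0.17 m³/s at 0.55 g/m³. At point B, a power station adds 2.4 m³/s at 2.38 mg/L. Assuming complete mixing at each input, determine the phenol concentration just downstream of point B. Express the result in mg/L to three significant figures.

15.3 µg/L = 0.0153 mg/L.
After input A: C = (59·0.0153 + 0.17·0.55) / 59.17 = 0.01684 mg/L.
After input B: C = (59.17·0.01684 + 2.4·2.38) / 61.57 = 0.109 mg/L.

0.109 mg/L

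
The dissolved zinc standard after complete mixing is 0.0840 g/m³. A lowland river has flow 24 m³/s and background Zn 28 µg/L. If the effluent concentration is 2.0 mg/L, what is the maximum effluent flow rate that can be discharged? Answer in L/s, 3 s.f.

28 µg/L = 0.028 mg/L.
Mass balance at complete mixing: C_std·(Q_w + Q_r) = Q_w·C_e + Q_r·C_b.
Rearranging, Q_w = Q_r·(C_std − C_b)/(C_e − C_std) = 24·(0.084 − 0.028) / (2 − 0.084) = 0.7015 m³/s.
= 701.5 L/s.

701 L/s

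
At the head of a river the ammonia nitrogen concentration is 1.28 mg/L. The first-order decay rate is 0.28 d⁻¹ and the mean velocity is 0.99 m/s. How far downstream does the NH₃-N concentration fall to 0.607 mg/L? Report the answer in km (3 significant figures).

From C = C₀·e^(−kt), t = ln(C₀/C)/k = ln(1.28/0.607)/0.28 = 0.7461/0.28 = 2.665 d.
Distance = v·t = 0.99 m/s × 2.302e+05 s = 2.279e+05 m = 227.9 km.

228 km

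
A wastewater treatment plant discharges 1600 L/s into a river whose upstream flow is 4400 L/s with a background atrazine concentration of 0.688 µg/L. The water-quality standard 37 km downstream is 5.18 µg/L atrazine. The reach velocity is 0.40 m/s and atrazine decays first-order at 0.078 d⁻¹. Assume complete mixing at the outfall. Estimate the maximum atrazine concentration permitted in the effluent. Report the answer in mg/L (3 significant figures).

1600 L/s = 1.6 m³/s.
4400 L/s = 4.4 m³/s.
0.688 µg/L = 0.000688 mg/L.
5.18 µg/L = 0.00518 mg/L.
Travel time to the compliance point: t = 3.7e+04/0.40 = 9.25e+04 s = 1.071 d; decay factor exp(−0.078·1.071) = 0.9199.
So the concentration just after mixing may be at most 0.00518/0.9199 = 0.005631 mg/L.
Mass balance: 0.005631·6 = 1.6·Cₑ + 4.4·0.000688.
Cₑ = (0.03379 − 0.003027) / 1.6 = 0.01922 mg/L.

0.0192 mg/L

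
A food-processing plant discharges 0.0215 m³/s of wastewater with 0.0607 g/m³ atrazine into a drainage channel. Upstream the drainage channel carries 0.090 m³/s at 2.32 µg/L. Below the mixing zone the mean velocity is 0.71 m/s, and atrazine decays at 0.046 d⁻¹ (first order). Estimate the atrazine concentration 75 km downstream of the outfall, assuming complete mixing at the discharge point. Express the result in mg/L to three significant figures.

0.0128 mg/L

2.32 µg/L = 0.00232 mg/L.
After complete mixing, C₀ = (0.0215·0.0607 + 0.09·0.00232) / 0.1115 = 0.01358 mg/L.
Travel time t = 7.5e+04 m / 0.71 m/s = 1.056e+05 s = 1.223 d.
C = 0.01358·exp(−0.046·1.223) = 0.01358·0.9453 = 0.01283 mg/L.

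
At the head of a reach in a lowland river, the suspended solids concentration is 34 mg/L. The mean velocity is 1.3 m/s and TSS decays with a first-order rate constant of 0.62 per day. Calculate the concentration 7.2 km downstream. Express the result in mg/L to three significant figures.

Travel time t = 7.2 km / 1.3 m/s = 7200/1.3 = 5538 s = 0.0641 d.
First-order decay: C = 34·exp(−0.62·0.0641) = 34·0.961 = 32.68 mg/L.

32.7 mg/L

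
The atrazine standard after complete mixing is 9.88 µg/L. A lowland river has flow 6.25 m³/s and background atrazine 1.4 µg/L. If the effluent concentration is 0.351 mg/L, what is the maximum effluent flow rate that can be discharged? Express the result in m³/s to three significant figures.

1.4 µg/L = 0.0014 mg/L.
9.88 µg/L = 0.00988 mg/L.
Mass balance at complete mixing: C_std·(Q_w + Q_r) = Q_w·C_e + Q_r·C_b.
Rearranging, Q_w = Q_r·(C_std − C_b)/(C_e − C_std) = 6.25·(0.00988 − 0.0014) / (0.351 − 0.00988) = 0.1554 m³/s.

0.155 m³/s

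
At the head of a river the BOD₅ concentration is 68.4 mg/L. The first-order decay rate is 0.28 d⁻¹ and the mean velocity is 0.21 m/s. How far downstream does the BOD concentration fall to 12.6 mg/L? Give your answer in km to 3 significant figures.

110 km

From C = C₀·e^(−kt), t = ln(C₀/C)/k = ln(68.4/12.6)/0.28 = 1.692/0.28 = 6.042 d.
Distance = v·t = 0.21 m/s × 5.22e+05 s = 1.096e+05 m = 109.6 km.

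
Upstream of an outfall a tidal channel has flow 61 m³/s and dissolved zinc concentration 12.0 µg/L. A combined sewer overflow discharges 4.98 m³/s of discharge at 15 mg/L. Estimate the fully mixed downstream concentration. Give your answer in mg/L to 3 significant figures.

12.0 µg/L = 0.012 mg/L.
Flow-weighted mixing gives C = (4.98·15 + 61·0.012) / (4.98 + 61) = 75.43/65.98 = 1.143 mg/L.

1.14 mg/L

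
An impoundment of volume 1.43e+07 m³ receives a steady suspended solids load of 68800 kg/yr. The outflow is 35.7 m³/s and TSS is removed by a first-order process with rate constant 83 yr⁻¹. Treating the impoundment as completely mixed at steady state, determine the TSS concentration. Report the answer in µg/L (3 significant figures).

29.7 µg/L

Outflow Q = 35.7 m³/s × 3.156e+07 s/yr = 1.127e+09 m³/yr.
Steady-state CSTR mass balance: W = Q·C + k·V·C, so C = W/(Q + kV).
Q + kV = 1.127e+09 + 83·1.43e+07 = 2.314e+09 m³/yr.
C = 68800/2.314e+09 = 2.974e-05 kg/m³ = 0.02974 mg/L = 29.74 µg/L.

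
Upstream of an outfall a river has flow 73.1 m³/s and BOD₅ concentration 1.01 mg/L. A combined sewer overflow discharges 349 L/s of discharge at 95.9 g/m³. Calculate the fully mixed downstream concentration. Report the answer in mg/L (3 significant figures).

349 L/s = 0.349 m³/s.
Conservation of mass across the mixing zone: C = (0.349·95.9 + 73.1·1.01) / (0.349 + 73.1) = 107.3/73.45 = 1.461 mg/L.

1.46 mg/L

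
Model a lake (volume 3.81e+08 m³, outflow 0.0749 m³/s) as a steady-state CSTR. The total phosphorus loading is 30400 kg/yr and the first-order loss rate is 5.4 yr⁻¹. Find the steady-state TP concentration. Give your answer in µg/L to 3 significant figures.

Outflow Q = 0.0749 m³/s × 3.156e+07 s/yr = 2.364e+06 m³/yr.
Steady-state CSTR mass balance: W = Q·C + k·V·C, so C = W/(Q + kV).
Q + kV = 2.364e+06 + 5.4·3.81e+08 = 2.06e+09 m³/yr.
C = 30400/2.06e+09 = 1.476e-05 kg/m³ = 0.01476 mg/L = 14.76 µg/L.

14.8 µg/L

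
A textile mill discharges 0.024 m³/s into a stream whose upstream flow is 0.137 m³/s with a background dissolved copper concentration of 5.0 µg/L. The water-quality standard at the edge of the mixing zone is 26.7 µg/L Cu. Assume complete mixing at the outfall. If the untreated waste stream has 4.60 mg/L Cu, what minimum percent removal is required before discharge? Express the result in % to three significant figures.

5.0 µg/L = 0.005 mg/L.
26.7 µg/L = 0.0267 mg/L.
Mass balance: 0.0267·0.161 = 0.024·Cₑ + 0.137·0.005.
Cₑ = (0.004299 − 0.000685) / 0.024 = 0.1506 mg/L.
Required removal = 1 − 0.1506/4.60 = 96.73 %.

96.7 %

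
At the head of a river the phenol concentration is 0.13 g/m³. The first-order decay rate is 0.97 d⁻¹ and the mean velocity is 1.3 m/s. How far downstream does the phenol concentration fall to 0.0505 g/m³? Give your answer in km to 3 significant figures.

109 km

From C = C₀·e^(−kt), t = ln(C₀/C)/k = ln(0.13/0.0505)/0.97 = 0.9456/0.97 = 0.9748 d.
Distance = v·t = 1.3 m/s × 8.422e+04 s = 1.095e+05 m = 109.5 km.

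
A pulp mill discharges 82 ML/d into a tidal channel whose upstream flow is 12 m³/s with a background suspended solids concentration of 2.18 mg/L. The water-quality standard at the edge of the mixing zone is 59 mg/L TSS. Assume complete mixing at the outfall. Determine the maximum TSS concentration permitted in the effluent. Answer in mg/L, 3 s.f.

777 mg/L

82 ML/d = 0.9491 m³/s.
Mass balance: 59·12.95 = 0.9491·Cₑ + 12·2.18.
Cₑ = (764 − 26.16) / 0.9491 = 777.4 mg/L.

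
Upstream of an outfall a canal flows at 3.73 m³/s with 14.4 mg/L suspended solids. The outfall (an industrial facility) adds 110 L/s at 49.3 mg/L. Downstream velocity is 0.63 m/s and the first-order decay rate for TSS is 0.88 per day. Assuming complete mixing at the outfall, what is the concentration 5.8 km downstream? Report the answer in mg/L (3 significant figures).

110 L/s = 0.11 m³/s.
After complete mixing, C₀ = (0.11·49.3 + 3.73·14.4) / 3.84 = 15.4 mg/L.
Travel time t = 5800 m / 0.63 m/s = 9206 s = 0.1066 d.
C = 15.4·exp(−0.88·0.1066) = 15.4·0.9105 = 14.02 mg/L.

14.0 mg/L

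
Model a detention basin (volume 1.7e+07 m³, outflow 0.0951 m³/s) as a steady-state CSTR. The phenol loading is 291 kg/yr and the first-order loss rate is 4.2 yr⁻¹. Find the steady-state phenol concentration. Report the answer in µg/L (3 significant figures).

3.91 µg/L

Outflow Q = 0.0951 m³/s × 3.156e+07 s/yr = 3.001e+06 m³/yr.
Steady-state CSTR mass balance: W = Q·C + k·V·C, so C = W/(Q + kV).
Q + kV = 3.001e+06 + 4.2·1.7e+07 = 7.44e+07 m³/yr.
C = 291/7.44e+07 = 3.911e-06 kg/m³ = 0.003911 mg/L = 3.911 µg/L.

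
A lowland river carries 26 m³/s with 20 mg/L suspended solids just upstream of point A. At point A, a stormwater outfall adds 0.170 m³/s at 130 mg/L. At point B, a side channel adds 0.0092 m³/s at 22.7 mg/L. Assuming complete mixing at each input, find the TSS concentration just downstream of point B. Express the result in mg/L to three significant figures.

After input A: C = (26·20 + 0.17·130) / 26.17 = 20.71 mg/L.
After input B: C = (26.17·20.71 + 0.0092·22.7) / 26.18 = 20.72 mg/L.

20.7 mg/L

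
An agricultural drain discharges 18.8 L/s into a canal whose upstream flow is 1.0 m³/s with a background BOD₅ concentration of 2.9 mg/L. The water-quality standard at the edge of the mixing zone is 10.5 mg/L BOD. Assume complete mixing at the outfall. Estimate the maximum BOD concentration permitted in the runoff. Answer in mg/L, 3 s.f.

18.8 L/s = 0.0188 m³/s.
Mass balance: 10.5·1.019 = 0.0188·Cₑ + 1·2.9.
Cₑ = (10.7 − 2.9) / 0.0188 = 414.8 mg/L.

415 mg/L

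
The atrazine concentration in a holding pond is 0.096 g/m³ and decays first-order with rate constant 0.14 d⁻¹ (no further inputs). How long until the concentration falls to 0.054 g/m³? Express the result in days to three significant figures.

4.11 d

t = ln(C₀/C)/k = ln(0.096/0.054)/0.14 = 0.5754/0.14 = 4.11 d.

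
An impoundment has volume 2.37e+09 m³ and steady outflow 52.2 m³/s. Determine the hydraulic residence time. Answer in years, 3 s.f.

1.44 yr

Q = 52.2 m³/s × 3.156e+07 s/yr = 1.647e+09 m³/yr.
Hydraulic residence time τ = V/Q = 2.37e+09/1.647e+09 = 1.439 yr.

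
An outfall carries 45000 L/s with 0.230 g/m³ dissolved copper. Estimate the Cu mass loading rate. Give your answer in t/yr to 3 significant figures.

45000 L/s = 45 m³/s.
Mass flux = Q·C = 45 m³/s × 0.23 g/m³ = 10.35 g/s.
= 10.35 g/s × 31.56 = 326.6 t/yr.

327 t/yr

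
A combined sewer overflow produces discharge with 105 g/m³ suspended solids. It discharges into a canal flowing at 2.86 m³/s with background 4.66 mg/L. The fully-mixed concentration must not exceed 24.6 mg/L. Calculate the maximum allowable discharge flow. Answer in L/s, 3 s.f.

709 L/s

Mass balance at complete mixing: C_std·(Q_w + Q_r) = Q_w·C_e + Q_r·C_b.
Rearranging, Q_w = Q_r·(C_std − C_b)/(C_e − C_std) = 2.86·(24.6 − 4.66) / (105 − 24.6) = 0.7093 m³/s.
= 709.3 L/s.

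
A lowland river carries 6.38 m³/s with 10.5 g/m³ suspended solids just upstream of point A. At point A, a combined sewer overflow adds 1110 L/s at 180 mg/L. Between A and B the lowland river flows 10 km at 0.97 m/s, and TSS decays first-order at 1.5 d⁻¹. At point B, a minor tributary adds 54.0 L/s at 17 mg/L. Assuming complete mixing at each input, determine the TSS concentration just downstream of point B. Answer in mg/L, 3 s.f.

29.7 mg/L

1110 L/s = 1.11 m³/s.
After input A: C = (6.38·10.5 + 1.11·180) / 7.49 = 35.62 mg/L.
Over the 10 km reach to input B (t = 1.031e+04 s = 0.1193 d), decay gives C = 35.62·exp(−1.5·0.1193) = 29.78 mg/L.
54.0 L/s = 0.054 m³/s.
After input B: C = (7.49·29.78 + 0.054·17) / 7.544 = 29.69 mg/L.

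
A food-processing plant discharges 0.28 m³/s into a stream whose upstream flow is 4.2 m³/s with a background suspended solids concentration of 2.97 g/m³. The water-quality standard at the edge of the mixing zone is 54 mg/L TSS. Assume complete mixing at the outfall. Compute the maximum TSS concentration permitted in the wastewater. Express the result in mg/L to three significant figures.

Mass balance: 54·4.48 = 0.28·Cₑ + 4.2·2.97.
Cₑ = (241.9 − 12.47) / 0.28 = 819.5 mg/L.

819 mg/L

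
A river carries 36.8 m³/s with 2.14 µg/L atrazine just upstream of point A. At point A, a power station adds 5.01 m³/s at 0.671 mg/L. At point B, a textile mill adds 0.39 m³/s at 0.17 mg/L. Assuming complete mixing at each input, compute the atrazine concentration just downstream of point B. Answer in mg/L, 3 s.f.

0.0831 mg/L

2.14 µg/L = 0.00214 mg/L.
After input A: C = (36.8·0.00214 + 5.01·0.671) / 41.81 = 0.08229 mg/L.
After input B: C = (41.81·0.08229 + 0.39·0.17) / 42.2 = 0.0831 mg/L.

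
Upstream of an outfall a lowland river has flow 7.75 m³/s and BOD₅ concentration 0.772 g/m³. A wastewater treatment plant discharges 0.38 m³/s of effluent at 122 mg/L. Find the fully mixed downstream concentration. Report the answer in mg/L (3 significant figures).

Flow-weighted mixing gives C = (0.38·122 + 7.75·0.772) / (0.38 + 7.75) = 52.34/8.13 = 6.438 mg/L.

6.44 mg/L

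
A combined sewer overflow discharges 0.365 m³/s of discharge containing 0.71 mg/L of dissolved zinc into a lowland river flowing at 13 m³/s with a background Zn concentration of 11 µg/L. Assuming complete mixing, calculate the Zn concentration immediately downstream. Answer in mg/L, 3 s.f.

11 µg/L = 0.011 mg/L.
By mass balance at complete mixing, C = (0.365·0.71 + 13·0.011) / (0.365 + 13) = 0.4022/13.37 = 0.03009 mg/L.

0.0301 mg/L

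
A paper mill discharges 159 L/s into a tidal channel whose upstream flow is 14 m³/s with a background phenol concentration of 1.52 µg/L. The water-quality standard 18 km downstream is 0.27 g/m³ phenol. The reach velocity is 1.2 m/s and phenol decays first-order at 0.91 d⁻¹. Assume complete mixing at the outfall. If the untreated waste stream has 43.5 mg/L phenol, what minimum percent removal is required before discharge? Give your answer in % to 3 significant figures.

35.6 %

159 L/s = 0.159 m³/s.
1.52 µg/L = 0.00152 mg/L.
Travel time to the compliance point: t = 1.8e+04/1.2 = 1.5e+04 s = 0.1736 d; decay factor exp(−0.91·0.1736) = 0.8539.
So the concentration just after mixing may be at most 0.27/0.8539 = 0.3162 mg/L.
Mass balance: 0.3162·14.16 = 0.159·Cₑ + 14·0.00152.
Cₑ = (4.477 − 0.02128) / 0.159 = 28.02 mg/L.
Required removal = 1 − 28.02/43.5 = 35.58 %.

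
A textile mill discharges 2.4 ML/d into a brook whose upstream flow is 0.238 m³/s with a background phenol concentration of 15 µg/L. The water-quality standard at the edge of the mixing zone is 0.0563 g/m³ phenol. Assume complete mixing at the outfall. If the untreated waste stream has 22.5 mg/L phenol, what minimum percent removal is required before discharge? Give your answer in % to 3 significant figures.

98.2 %

2.4 ML/d = 0.02778 m³/s.
15 µg/L = 0.015 mg/L.
Mass balance: 0.0563·0.2658 = 0.02778·Cₑ + 0.238·0.015.
Cₑ = (0.01496 − 0.00357) / 0.02778 = 0.4102 mg/L.
Required removal = 1 − 0.4102/22.5 = 98.18 %.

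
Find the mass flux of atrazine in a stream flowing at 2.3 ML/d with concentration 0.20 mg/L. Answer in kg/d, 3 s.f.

0.460 kg/d

2.3 ML/d = 0.02662 m³/s.
Mass flux = Q·C = 0.02662 m³/s × 0.2 g/m³ = 0.005324 g/s.
= 0.005324 g/s × 86.4 = 0.46 kg/d.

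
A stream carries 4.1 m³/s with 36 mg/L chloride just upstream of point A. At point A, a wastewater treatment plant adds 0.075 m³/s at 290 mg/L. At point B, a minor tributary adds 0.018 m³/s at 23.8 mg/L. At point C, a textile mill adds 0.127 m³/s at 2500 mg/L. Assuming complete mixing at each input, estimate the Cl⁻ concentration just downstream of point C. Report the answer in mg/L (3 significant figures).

113 mg/L

After input A: C = (4.1·36 + 0.075·290) / 4.175 = 40.56 mg/L.
After input B: C = (4.175·40.56 + 0.018·23.8) / 4.193 = 40.49 mg/L.
After input C: C = (4.193·40.49 + 0.127·2500) / 4.32 = 112.8 mg/L.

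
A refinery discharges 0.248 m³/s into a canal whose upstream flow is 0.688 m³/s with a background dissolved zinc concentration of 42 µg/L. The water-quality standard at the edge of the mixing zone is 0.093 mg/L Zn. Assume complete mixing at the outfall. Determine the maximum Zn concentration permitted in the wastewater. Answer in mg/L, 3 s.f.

0.234 mg/L

42 µg/L = 0.042 mg/L.
Mass balance: 0.093·0.936 = 0.248·Cₑ + 0.688·0.042.
Cₑ = (0.08705 − 0.0289) / 0.248 = 0.2345 mg/L.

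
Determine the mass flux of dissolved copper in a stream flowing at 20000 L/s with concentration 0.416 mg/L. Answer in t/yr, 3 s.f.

263 t/yr

20000 L/s = 20 m³/s.
Mass flux = Q·C = 20 m³/s × 0.416 g/m³ = 8.32 g/s.
= 8.32 g/s × 31.56 = 262.6 t/yr.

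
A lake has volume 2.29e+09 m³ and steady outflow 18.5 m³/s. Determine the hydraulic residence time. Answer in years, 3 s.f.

3.92 yr

Q = 18.5 m³/s × 3.156e+07 s/yr = 5.838e+08 m³/yr.
Hydraulic residence time τ = V/Q = 2.29e+09/5.838e+08 = 3.922 yr.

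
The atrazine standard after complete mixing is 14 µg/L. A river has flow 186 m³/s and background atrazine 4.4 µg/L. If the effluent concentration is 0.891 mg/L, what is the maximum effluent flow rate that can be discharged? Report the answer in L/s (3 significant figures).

4.4 µg/L = 0.0044 mg/L.
14 µg/L = 0.014 mg/L.
Mass balance at complete mixing: C_std·(Q_w + Q_r) = Q_w·C_e + Q_r·C_b.
Rearranging, Q_w = Q_r·(C_std − C_b)/(C_e − C_std) = 186·(0.014 − 0.0044) / (0.891 − 0.014) = 2.036 m³/s.
= 2036 L/s.

2040 L/s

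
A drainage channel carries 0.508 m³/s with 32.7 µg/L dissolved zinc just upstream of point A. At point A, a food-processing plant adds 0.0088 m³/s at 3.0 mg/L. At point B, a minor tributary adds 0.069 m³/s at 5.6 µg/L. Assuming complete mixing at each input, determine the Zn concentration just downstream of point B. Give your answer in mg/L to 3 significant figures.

32.7 µg/L = 0.0327 mg/L.
After input A: C = (0.508·0.0327 + 0.0088·3) / 0.5168 = 0.08323 mg/L.
5.6 µg/L = 0.0056 mg/L.
After input B: C = (0.5168·0.08323 + 0.069·0.0056) / 0.5858 = 0.07408 mg/L.

0.0741 mg/L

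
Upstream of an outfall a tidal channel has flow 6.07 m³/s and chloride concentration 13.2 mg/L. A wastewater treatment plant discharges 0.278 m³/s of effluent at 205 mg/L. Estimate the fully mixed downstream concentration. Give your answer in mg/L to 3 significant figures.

21.6 mg/L

Conservation of mass across the mixing zone: C = (0.278·205 + 6.07·13.2) / (0.278 + 6.07) = 137.1/6.348 = 21.6 mg/L.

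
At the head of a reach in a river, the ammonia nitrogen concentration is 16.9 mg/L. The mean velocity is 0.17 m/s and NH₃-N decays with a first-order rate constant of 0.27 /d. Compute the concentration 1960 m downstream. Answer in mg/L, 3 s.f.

16.3 mg/L

Travel time t = 1960 m / 0.17 m/s = 1960/0.17 = 1.153e+04 s = 0.1334 d.
First-order decay: C = 16.9·exp(−0.27·0.1334) = 16.9·0.9646 = 16.3 mg/L.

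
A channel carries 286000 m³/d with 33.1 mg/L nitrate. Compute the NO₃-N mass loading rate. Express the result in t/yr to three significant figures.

3460 t/yr

286000 m³/d = 3.31 m³/s.
Mass flux = Q·C = 3.31 m³/s × 33.1 g/m³ = 109.6 g/s.
= 109.6 g/s × 31.56 = 3458 t/yr.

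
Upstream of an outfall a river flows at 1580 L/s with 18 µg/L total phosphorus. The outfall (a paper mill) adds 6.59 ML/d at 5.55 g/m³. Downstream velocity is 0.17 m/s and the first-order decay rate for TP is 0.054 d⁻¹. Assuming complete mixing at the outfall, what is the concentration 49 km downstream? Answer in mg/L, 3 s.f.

0.228 mg/L

6.59 ML/d = 0.07627 m³/s.
1580 L/s = 1.58 m³/s.
18 µg/L = 0.018 mg/L.
After complete mixing, C₀ = (0.07627·5.55 + 1.58·0.018) / 1.656 = 0.2728 mg/L.
Travel time t = 4.9e+04 m / 0.17 m/s = 2.882e+05 s = 3.336 d.
C = 0.2728·exp(−0.054·3.336) = 0.2728·0.8351 = 0.2278 mg/L.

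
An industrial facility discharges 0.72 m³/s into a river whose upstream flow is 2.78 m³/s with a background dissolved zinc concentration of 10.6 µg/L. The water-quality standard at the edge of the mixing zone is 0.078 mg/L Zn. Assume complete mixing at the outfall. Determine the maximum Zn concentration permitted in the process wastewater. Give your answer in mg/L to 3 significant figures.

10.6 µg/L = 0.0106 mg/L.
Mass balance: 0.078·3.5 = 0.72·Cₑ + 2.78·0.0106.
Cₑ = (0.273 − 0.02947) / 0.72 = 0.3382 mg/L.

0.338 mg/L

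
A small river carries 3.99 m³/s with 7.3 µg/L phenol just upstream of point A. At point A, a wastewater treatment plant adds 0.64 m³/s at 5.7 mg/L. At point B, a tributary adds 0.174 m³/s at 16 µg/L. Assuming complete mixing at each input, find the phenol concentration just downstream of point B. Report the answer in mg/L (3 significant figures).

7.3 µg/L = 0.0073 mg/L.
After input A: C = (3.99·0.0073 + 0.64·5.7) / 4.63 = 0.7942 mg/L.
16 µg/L = 0.016 mg/L.
After input B: C = (4.63·0.7942 + 0.174·0.016) / 4.804 = 0.766 mg/L.

0.766 mg/L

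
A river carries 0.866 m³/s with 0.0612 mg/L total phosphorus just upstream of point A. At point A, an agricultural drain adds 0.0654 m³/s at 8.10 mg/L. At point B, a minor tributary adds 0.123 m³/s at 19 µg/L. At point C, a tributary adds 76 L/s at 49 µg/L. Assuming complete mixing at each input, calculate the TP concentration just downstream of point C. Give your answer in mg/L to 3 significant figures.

0.521 mg/L

After input A: C = (0.866·0.0612 + 0.0654·8.1) / 0.9314 = 0.6257 mg/L.
19 µg/L = 0.019 mg/L.
After input B: C = (0.9314·0.6257 + 0.123·0.019) / 1.054 = 0.5549 mg/L.
76 L/s = 0.076 m³/s.
49 µg/L = 0.049 mg/L.
After input C: C = (1.054·0.5549 + 0.076·0.049) / 1.13 = 0.5209 mg/L.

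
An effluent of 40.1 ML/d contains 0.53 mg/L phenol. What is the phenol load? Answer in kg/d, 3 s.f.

40.1 ML/d = 0.4641 m³/s.
Mass flux = Q·C = 0.4641 m³/s × 0.53 g/m³ = 0.246 g/s.
= 0.246 g/s × 86.4 = 21.25 kg/d.

21.3 kg/d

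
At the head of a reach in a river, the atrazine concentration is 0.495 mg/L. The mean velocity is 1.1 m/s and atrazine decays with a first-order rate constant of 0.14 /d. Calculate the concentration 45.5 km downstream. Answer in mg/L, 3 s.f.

Travel time t = 45.5 km / 1.1 m/s = 4.55e+04/1.1 = 4.136e+04 s = 0.4787 d.
First-order decay: C = 0.495·exp(−0.14·0.4787) = 0.495·0.9352 = 0.4629 mg/L.

0.463 mg/L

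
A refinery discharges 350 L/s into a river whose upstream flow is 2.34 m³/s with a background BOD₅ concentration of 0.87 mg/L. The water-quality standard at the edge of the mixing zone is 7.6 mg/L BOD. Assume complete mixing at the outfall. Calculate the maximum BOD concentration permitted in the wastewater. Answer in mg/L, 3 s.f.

350 L/s = 0.35 m³/s.
Mass balance: 7.6·2.69 = 0.35·Cₑ + 2.34·0.87.
Cₑ = (20.44 − 2.036) / 0.35 = 52.59 mg/L.

52.6 mg/L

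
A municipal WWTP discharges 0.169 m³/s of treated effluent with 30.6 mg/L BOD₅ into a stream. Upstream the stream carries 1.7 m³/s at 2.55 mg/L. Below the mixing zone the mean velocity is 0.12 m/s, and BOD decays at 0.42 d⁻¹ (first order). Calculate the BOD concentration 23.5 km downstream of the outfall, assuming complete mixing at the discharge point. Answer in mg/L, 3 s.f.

1.96 mg/L

After complete mixing, C₀ = (0.169·30.6 + 1.7·2.55) / 1.869 = 5.086 mg/L.
Travel time t = 2.35e+04 m / 0.12 m/s = 1.958e+05 s = 2.267 d.
C = 5.086·exp(−0.42·2.267) = 5.086·0.386 = 1.963 mg/L.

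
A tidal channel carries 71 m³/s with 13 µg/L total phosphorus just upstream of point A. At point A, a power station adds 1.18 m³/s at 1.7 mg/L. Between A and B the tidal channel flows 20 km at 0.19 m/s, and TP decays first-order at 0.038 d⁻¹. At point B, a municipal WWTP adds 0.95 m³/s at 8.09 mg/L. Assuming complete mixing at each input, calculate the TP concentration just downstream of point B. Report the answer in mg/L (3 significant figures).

0.143 mg/L

13 µg/L = 0.013 mg/L.
After input A: C = (71·0.013 + 1.18·1.7) / 72.18 = 0.04058 mg/L.
Over the 20 km reach to input B (t = 1.053e+05 s = 1.218 d), decay gives C = 0.04058·exp(−0.038·1.218) = 0.03874 mg/L.
After input B: C = (72.18·0.03874 + 0.95·8.09) / 73.13 = 0.1433 mg/L.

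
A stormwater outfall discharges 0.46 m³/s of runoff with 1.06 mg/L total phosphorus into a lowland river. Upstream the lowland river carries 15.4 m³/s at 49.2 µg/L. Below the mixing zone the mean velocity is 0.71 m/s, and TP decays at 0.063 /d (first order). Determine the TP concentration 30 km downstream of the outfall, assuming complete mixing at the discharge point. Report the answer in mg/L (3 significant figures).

49.2 µg/L = 0.0492 mg/L.
After complete mixing, C₀ = (0.46·1.06 + 15.4·0.0492) / 15.86 = 0.07852 mg/L.
Travel time t = 3e+04 m / 0.71 m/s = 4.225e+04 s = 0.489 d.
C = 0.07852·exp(−0.063·0.489) = 0.07852·0.9697 = 0.07613 mg/L.

0.0761 mg/L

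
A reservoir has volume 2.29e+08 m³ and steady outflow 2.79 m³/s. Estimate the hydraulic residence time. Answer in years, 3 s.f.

Q = 2.79 m³/s × 3.156e+07 s/yr = 8.805e+07 m³/yr.
Hydraulic residence time τ = V/Q = 2.29e+08/8.805e+07 = 2.601 yr.

2.60 yr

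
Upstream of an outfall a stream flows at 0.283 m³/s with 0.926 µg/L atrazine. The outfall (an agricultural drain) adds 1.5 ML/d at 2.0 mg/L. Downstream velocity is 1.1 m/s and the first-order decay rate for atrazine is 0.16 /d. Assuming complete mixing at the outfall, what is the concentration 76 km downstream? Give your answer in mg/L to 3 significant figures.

1.5 ML/d = 0.01736 m³/s.
0.926 µg/L = 0.000926 mg/L.
After complete mixing, C₀ = (0.01736·2 + 0.283·0.000926) / 0.3004 = 0.1165 mg/L.
Travel time t = 7.6e+04 m / 1.1 m/s = 6.909e+04 s = 0.7997 d.
C = 0.1165·exp(−0.16·0.7997) = 0.1165·0.8799 = 0.1025 mg/L.

0.102 mg/L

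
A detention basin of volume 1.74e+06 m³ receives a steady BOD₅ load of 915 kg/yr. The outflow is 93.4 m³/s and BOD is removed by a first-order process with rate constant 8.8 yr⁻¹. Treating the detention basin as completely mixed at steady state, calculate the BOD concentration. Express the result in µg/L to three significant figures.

0.309 µg/L

Outflow Q = 93.4 m³/s × 3.156e+07 s/yr = 2.947e+09 m³/yr.
Steady-state CSTR mass balance: W = Q·C + k·V·C, so C = W/(Q + kV).
Q + kV = 2.947e+09 + 8.8·1.74e+06 = 2.963e+09 m³/yr.
C = 915/2.963e+09 = 3.088e-07 kg/m³ = 0.0003088 mg/L = 0.3088 µg/L.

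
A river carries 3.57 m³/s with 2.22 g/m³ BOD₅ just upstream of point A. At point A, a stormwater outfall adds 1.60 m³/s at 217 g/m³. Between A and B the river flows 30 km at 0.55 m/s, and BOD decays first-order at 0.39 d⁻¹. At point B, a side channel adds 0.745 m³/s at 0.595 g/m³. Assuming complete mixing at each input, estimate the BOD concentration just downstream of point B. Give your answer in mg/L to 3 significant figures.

After input A: C = (3.57·2.22 + 1.6·217) / 5.17 = 68.69 mg/L.
Over the 30 km reach to input B (t = 5.455e+04 s = 0.6313 d), decay gives C = 68.69·exp(−0.39·0.6313) = 53.7 mg/L.
After input B: C = (5.17·53.7 + 0.745·0.595) / 5.915 = 47.01 mg/L.

47.0 mg/L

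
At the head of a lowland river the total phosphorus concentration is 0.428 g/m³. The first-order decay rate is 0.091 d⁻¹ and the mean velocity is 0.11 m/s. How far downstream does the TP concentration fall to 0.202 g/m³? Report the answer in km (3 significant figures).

From C = C₀·e^(−kt), t = ln(C₀/C)/k = ln(0.428/0.202)/0.091 = 0.7509/0.091 = 8.251 d.
Distance = v·t = 0.11 m/s × 7.129e+05 s = 7.842e+04 m = 78.42 km.

78.4 km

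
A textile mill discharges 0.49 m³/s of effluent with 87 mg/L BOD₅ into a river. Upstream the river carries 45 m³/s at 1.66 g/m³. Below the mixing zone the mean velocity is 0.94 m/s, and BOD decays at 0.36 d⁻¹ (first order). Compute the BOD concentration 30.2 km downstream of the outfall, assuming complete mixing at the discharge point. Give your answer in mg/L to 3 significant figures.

After complete mixing, C₀ = (0.49·87 + 45·1.66) / 45.49 = 2.579 mg/L.
Travel time t = 3.02e+04 m / 0.94 m/s = 3.213e+04 s = 0.3718 d.
C = 2.579·exp(−0.36·0.3718) = 2.579·0.8747 = 2.256 mg/L.

2.26 mg/L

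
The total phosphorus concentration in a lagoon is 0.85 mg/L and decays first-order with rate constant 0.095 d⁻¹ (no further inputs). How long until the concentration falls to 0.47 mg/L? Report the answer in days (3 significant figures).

6.24 d

t = ln(C₀/C)/k = ln(0.85/0.47)/0.095 = 0.5925/0.095 = 6.237 d.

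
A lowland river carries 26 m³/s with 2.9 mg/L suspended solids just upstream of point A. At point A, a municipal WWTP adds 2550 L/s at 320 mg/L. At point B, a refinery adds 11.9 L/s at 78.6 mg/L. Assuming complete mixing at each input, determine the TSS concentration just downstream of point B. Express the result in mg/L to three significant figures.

2550 L/s = 2.55 m³/s.
After input A: C = (26·2.9 + 2.55·320) / 28.55 = 31.22 mg/L.
11.9 L/s = 0.0119 m³/s.
After input B: C = (28.55·31.22 + 0.0119·78.6) / 28.56 = 31.24 mg/L.

31.2 mg/L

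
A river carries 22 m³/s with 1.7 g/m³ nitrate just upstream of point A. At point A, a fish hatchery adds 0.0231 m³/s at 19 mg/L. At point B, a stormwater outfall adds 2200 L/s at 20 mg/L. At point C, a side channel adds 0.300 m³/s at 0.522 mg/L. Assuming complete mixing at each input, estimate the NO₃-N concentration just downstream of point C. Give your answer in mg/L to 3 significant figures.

After input A: C = (22·1.7 + 0.0231·19) / 22.02 = 1.718 mg/L.
2200 L/s = 2.2 m³/s.
After input B: C = (22.02·1.718 + 2.2·20) / 24.22 = 3.379 mg/L.
After input C: C = (24.22·3.379 + 0.3·0.522) / 24.52 = 3.344 mg/L.

3.34 mg/L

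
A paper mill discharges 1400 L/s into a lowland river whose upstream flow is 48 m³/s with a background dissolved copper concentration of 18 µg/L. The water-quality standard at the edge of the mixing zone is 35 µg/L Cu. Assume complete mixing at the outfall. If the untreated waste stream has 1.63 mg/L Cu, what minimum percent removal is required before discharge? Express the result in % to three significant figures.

1400 L/s = 1.4 m³/s.
18 µg/L = 0.018 mg/L.
35 µg/L = 0.035 mg/L.
Mass balance: 0.035·49.4 = 1.4·Cₑ + 48·0.018.
Cₑ = (1.729 − 0.864) / 1.4 = 0.6179 mg/L.
Required removal = 1 − 0.6179/1.63 = 62.09 %.

62.1 %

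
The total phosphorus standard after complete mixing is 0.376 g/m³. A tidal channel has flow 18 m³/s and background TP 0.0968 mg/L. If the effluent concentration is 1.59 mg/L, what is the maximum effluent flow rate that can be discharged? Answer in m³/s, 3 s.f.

Mass balance at complete mixing: C_std·(Q_w + Q_r) = Q_w·C_e + Q_r·C_b.
Rearranging, Q_w = Q_r·(C_std − C_b)/(C_e − C_std) = 18·(0.376 − 0.0968) / (1.59 − 0.376) = 4.14 m³/s.

4.14 m³/s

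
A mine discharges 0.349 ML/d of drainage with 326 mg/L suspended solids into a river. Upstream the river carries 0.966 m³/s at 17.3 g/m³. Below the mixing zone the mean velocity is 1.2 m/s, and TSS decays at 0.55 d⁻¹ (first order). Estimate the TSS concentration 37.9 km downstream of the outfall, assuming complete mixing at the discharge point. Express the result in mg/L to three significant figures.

0.349 ML/d = 0.004039 m³/s.
After complete mixing, C₀ = (0.004039·326 + 0.966·17.3) / 0.97 = 18.59 mg/L.
Travel time t = 3.79e+04 m / 1.2 m/s = 3.158e+04 s = 0.3655 d.
C = 18.59·exp(−0.55·0.3655) = 18.59·0.8179 = 15.2 mg/L.

15.2 mg/L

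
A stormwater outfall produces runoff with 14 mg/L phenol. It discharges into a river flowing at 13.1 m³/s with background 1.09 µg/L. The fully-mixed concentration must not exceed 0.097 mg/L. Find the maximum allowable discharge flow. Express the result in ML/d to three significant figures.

1.09 µg/L = 0.00109 mg/L.
Mass balance at complete mixing: C_std·(Q_w + Q_r) = Q_w·C_e + Q_r·C_b.
Rearranging, Q_w = Q_r·(C_std − C_b)/(C_e − C_std) = 13.1·(0.097 − 0.00109) / (14 − 0.097) = 0.09037 m³/s.
= 7.808 ML/d.

7.81 ML/d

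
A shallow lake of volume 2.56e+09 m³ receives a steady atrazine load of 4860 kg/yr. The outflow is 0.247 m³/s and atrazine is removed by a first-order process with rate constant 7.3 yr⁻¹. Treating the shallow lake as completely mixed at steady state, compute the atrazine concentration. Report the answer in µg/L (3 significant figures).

0.260 µg/L

Outflow Q = 0.247 m³/s × 3.156e+07 s/yr = 7.795e+06 m³/yr.
Steady-state CSTR mass balance: W = Q·C + k·V·C, so C = W/(Q + kV).
Q + kV = 7.795e+06 + 7.3·2.56e+09 = 1.87e+10 m³/yr.
C = 4860/1.87e+10 = 2.6e-07 kg/m³ = 0.00026 mg/L = 0.26 µg/L.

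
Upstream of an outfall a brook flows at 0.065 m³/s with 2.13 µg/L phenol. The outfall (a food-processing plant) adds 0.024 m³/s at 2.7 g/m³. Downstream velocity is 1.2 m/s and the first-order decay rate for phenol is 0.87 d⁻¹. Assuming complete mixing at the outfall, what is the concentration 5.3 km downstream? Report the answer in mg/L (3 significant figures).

2.13 µg/L = 0.00213 mg/L.
After complete mixing, C₀ = (0.024·2.7 + 0.065·0.00213) / 0.089 = 0.7296 mg/L.
Travel time t = 5300 m / 1.2 m/s = 4417 s = 0.05112 d.
C = 0.7296·exp(−0.87·0.05112) = 0.7296·0.9565 = 0.6979 mg/L.

0.698 mg/L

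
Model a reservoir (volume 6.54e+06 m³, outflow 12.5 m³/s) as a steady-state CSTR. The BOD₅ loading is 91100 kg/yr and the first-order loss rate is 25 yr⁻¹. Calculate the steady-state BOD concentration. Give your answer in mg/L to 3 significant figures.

0.163 mg/L

Outflow Q = 12.5 m³/s × 3.156e+07 s/yr = 3.945e+08 m³/yr.
Steady-state CSTR mass balance: W = Q·C + k·V·C, so C = W/(Q + kV).
Q + kV = 3.945e+08 + 25·6.54e+06 = 5.58e+08 m³/yr.
C = 91100/5.58e+08 = 0.0001633 kg/m³ = 0.1633 mg/L.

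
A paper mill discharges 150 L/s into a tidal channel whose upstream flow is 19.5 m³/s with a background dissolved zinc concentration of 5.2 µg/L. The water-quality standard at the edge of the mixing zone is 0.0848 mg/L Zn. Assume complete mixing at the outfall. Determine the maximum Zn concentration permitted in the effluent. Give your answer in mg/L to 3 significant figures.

150 L/s = 0.15 m³/s.
5.2 µg/L = 0.0052 mg/L.
Mass balance: 0.0848·19.65 = 0.15·Cₑ + 19.5·0.0052.
Cₑ = (1.666 − 0.1014) / 0.15 = 10.43 mg/L.

10.4 mg/L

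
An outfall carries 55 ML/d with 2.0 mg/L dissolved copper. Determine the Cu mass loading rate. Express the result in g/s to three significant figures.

1.27 g/s

55 ML/d = 0.6366 m³/s.
Mass flux = Q·C = 0.6366 m³/s × 2 g/m³ = 1.273 g/s.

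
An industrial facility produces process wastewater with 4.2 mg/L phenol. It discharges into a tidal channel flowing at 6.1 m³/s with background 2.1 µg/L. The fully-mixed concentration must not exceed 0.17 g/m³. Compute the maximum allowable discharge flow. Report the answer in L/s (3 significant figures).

254 L/s

2.1 µg/L = 0.0021 mg/L.
Mass balance at complete mixing: C_std·(Q_w + Q_r) = Q_w·C_e + Q_r·C_b.
Rearranging, Q_w = Q_r·(C_std − C_b)/(C_e − C_std) = 6.1·(0.17 − 0.0021) / (4.2 − 0.17) = 0.2541 m³/s.
= 254.1 L/s.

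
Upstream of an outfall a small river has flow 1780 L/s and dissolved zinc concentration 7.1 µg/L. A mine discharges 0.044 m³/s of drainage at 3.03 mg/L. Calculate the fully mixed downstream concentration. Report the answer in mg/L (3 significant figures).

1780 L/s = 1.78 m³/s.
7.1 µg/L = 0.0071 mg/L.
By mass balance at complete mixing, C = (0.044·3.03 + 1.78·0.0071) / (0.044 + 1.78) = 0.146/1.824 = 0.08002 mg/L.

0.0800 mg/L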